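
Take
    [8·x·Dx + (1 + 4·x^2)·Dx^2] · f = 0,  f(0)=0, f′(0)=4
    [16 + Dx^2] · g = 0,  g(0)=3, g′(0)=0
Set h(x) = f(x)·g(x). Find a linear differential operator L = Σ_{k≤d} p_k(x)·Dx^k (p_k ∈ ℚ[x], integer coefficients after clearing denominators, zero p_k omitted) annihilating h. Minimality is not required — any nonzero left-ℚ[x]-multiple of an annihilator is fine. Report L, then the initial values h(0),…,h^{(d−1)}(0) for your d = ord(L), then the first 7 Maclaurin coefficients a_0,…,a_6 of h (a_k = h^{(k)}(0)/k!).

f: a_k = 0, 4, 0, -16/3, 0, 64/5, 0, …
g: a_k = 3, 0, -24, 0, 32, 0, -256/15, …
h₀=f·g: eliminate ⇒ L₀, order ≤ 2·2.
L = (2560 + 29696·x^2 + 118784·x^4 + 262144·x^6 + 262144·x^8) + (1536·x + 14336·x^3 + 49152·x^5 + 65536·x^7)·Dx + (240 + 3008·x^2 + 13824·x^4 + 32768·x^6 + 32768·x^8)·Dx^2 + (96·x + 896·x^3 + 3072·x^5 + 4096·x^7)·Dx^3 + (5 + 72·x^2 + 400·x^4 + 1024·x^6 + 1024·x^8)·Dx^4  (order 4).
h: a_k = 0, 12, 0, -112, 0, 1472/5, 0, …
ICs: h(0) = 0, h′(0) = 12, h′′(0) = 0, h′′′(0) = -672.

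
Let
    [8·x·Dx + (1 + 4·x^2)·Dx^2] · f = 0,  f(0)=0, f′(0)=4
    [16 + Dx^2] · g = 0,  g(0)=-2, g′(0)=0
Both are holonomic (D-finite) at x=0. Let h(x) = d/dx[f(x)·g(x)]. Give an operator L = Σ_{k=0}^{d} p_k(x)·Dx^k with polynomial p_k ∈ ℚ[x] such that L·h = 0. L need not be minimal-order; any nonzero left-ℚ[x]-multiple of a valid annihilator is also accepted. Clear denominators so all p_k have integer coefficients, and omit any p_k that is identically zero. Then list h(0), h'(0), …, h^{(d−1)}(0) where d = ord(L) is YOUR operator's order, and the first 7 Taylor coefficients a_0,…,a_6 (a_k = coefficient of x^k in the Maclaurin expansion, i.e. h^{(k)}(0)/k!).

f: a_k = 0, 4, 0, -16/3, 0, 64/5, 0, …
g: a_k = -2, 0, 16, 0, -64/3, 0, 512/45, …
L₀ := L_f ⊗_s L_g (sym. prod.), ord ≤ 4.
h=h₀': d/dx-closure on L₀ ⇒ L.
L = (4096 + 58368·x^2 + 354304·x^4 + 983040·x^6 + 1867776·x^8 + 2621440·x^10 + 2097152·x^12) + (1984·x + 30208·x^3 + 158720·x^5 + 409600·x^7 + 655360·x^9 + 524288·x^11)·Dx + (336 + 5216·x^2 + 34560·x^4 + 114176·x^6 + 249856·x^8 + 360448·x^10 + 262144·x^12)·Dx^2 + (124·x + 1888·x^3 + 9920·x^5 + 25600·x^7 + 40960·x^9 + 32768·x^11)·Dx^3 + (5 + 98·x^2 + 776·x^4 + 3296·x^6 + 8320·x^8 + 12288·x^10 + 8192·x^12)·Dx^4  (order 4).
h: a_k = -8, 0, 224, 0, -2944/3, 0, 137728/45, …
ICs: h(0) = -8, h′(0) = 0, h′′(0) = 448, h′′′(0) = 0.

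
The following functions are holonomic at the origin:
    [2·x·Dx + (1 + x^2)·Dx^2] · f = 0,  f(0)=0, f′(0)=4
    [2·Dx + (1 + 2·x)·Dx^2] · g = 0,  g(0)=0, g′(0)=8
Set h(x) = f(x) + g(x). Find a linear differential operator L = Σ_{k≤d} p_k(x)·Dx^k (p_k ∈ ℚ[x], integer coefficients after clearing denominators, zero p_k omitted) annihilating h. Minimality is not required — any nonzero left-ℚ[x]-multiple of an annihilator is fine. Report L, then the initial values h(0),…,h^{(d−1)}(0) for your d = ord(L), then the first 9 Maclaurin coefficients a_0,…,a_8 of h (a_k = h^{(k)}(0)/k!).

L = (-2 - 12·x + 6·x^2 + 4·x^3)·Dx + (-5 - 4·x - 9·x^2 + 12·x^3 + 8·x^4)·Dx^2 + (-1 - x + 2·x^2 + x^3 + 3·x^4 + 2·x^5)·Dx^3  (order 3).
h: a_k = 0, 12, -8, 28/3, -16, 132/5, -128/3, 508/7, -128, …
ICs: h(0) = 0, h′(0) = 12, h′′(0) = -16.

f: a_k = 0, 4, 0, -4/3, 0, 4/5, 0, -4/7, 0, …
g: a_k = 0, 8, -8, 32/3, -16, 128/5, -128/3, 512/7, -128, …
L₀ := lclm(L_f,L_g); ord L₀ ≤ 2+2.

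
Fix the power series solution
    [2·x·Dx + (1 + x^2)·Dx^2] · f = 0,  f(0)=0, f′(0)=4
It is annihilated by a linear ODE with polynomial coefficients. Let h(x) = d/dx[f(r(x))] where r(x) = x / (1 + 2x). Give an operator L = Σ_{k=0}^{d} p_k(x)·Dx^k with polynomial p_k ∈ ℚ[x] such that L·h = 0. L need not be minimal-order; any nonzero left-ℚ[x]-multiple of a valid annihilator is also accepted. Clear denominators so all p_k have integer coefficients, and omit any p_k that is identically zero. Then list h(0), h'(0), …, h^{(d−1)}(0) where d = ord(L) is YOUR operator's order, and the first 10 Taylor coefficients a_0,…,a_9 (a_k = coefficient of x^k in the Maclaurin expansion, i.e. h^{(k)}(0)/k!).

L = (4 + 10·x) + (1 + 4·x + 5·x^2)·Dx  (order 1).
h: a_k = 4, -16, 44, -96, 164, -176, -116, 1344, -4796, 12464, …
ICs: h(0) = 4.

f: a_k = 0, 4, 0, -4/3, 0, 4/5, 0, -4/7, 0, 4/9, …
Change of var in L_f (x↦r) gives L₀.
h=h₀': d/dx-closure on L₀ ⇒ L.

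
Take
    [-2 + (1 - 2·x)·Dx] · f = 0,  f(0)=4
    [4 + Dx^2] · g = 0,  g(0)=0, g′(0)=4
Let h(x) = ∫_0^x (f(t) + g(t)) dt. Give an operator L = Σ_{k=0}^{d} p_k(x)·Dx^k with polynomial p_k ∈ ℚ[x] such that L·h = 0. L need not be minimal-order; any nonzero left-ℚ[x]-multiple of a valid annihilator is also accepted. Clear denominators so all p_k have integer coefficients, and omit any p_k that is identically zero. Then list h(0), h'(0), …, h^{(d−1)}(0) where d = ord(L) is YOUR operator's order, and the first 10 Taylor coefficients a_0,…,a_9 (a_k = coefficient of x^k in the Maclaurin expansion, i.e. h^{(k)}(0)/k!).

L = (56 - 32·x + 32·x^2)·Dx + (-12 + 40·x - 48·x^2 + 32·x^3)·Dx^2 + (14 - 8·x + 8·x^2)·Dx^3 + (-3 + 10·x - 12·x^2 + 8·x^3)·Dx^4  (order 4).
h: a_k = 0, 4, 6, 16/3, 22/3, 64/5, 964/45, 256/7, 20158/315, 1024/9, …
ICs: h(0) = 0, h′(0) = 4, h′′(0) = 12, h′′′(0) = 32.

f: a_k = 4, 8, 16, 32, 64, 128, 256, 512, 1024, 2048, …
g: a_k = 0, 4, 0, -8/3, 0, 8/15, 0, -16/315, 0, 8/2835, …
h₀=f+g: left-lcm gives L₀, ord ≤ 3.
h=∫h₀ ⇒ L = L₀·Dx.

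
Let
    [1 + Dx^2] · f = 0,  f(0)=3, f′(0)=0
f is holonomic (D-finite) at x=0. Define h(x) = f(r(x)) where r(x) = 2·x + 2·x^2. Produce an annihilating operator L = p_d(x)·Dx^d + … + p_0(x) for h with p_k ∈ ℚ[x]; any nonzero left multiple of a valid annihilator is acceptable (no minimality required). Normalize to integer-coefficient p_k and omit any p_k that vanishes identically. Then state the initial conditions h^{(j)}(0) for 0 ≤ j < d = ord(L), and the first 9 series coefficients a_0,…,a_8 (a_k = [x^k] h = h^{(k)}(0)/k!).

L = (4 + 24·x + 48·x^2 + 32·x^3) - 2·Dx + (1 + 2·x)·Dx^2  (order 2).
h: a_k = 3, 0, -6, -12, -4, 8, 176/15, 32/5, -208/105, …
ICs: h(0) = 3, h′(0) = 0.

f: a_k = 3, 0, -3/2, 0, 1/8, 0, -1/240, 0, 1/13440, …
f∘r: x↦r, Dx↦Dx/r' in L_f ⇒ L₀.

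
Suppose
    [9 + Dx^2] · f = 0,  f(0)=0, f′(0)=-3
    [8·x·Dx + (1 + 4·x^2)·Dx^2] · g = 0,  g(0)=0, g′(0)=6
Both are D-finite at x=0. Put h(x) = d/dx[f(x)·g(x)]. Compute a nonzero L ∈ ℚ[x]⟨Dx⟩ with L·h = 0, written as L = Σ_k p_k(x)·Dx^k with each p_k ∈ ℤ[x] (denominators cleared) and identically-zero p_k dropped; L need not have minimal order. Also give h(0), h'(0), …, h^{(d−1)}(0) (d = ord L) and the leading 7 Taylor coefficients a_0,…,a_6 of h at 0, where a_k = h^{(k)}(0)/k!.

L = (134325 + 1685016·x^2 + 9665136·x^4 + 17604864·x^6 + 22954752·x^8 + 28366848·x^10 + 26873856·x^12) + (77328·x + 1187136·x^3 + 5460480·x^5 + 10782720·x^7 + 14929920·x^9 + 11943936·x^11)·Dx + (17850 + 242160·x^2 + 1468896·x^4 + 3414528·x^6 + 5764608·x^8 + 7630848·x^10 + 5971968·x^12)·Dx^2 + (8592·x + 131904·x^3 + 606720·x^5 + 1198080·x^7 + 1658880·x^9 + 1327104·x^11)·Dx^3 + (325 + 6104·x^2 + 43888·x^4 + 162048·x^6 + 357120·x^8 + 497664·x^10 + 331776·x^12)·Dx^4  (order 4).
h: a_k = 0, -36, 0, 204, 0, -1269/2, 0, …
ICs: h(0) = 0, h′(0) = -36, h′′(0) = 0, h′′′(0) = 1224.

f: a_k = 0, -3, 0, 9/2, 0, -81/40, 0, …
g: a_k = 0, 6, 0, -8, 0, 96/5, 0, …
L₀ := L_f ⊗_s L_g (sym. prod.), ord ≤ 4.
h₀' ⇒ L via d/dx closure of L₀.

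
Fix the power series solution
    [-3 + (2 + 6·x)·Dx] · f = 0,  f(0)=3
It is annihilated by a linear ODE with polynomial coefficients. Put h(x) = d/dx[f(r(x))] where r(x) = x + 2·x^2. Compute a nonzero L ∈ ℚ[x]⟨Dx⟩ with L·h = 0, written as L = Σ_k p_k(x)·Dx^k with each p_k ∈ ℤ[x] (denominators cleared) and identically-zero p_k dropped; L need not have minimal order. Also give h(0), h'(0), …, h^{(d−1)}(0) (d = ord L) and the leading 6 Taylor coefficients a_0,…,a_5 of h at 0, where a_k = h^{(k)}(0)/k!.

L = 5 + (-2 - 14·x - 36·x^2 - 48·x^3)·Dx  (order 1).
h: a_k = 9/2, 45/4, -405/16, 945/32, 6075/256, -100845/512, …
ICs: h(0) = 9/2.

f: a_k = 3, 9/2, -27/8, 81/16, -1215/128, 5103/256, …
L₀ from L_f via x↦r, Dx↦r'^{-1}Dx.
h₀' ⇒ L via d/dx closure of L₀.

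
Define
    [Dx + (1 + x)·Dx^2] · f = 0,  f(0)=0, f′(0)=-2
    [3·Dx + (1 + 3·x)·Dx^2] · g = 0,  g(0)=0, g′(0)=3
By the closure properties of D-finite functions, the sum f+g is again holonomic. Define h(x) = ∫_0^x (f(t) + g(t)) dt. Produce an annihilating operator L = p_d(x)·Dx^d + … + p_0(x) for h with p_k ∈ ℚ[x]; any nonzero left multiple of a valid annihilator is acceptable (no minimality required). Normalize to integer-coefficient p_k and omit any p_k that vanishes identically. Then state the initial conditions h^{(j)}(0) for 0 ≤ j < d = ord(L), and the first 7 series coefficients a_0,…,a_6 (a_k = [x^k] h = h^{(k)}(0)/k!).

f: a_k = 0, -2, 1, -2/3, 1/2, -2/5, 1/3, …
g: a_k = 0, 3, -9/2, 9, -81/4, 243/5, -243/2, …
Sum ⇒ L₀ = lclm(L_f,L_g) in ℚ(x)⟨Dx⟩.
h=∫h₀ ⇒ L = L₀·Dx.
L = 6·Dx^2 + (8 + 12·x)·Dx^3 + (1 + 4·x + 3·x^2)·Dx^4  (order 4).
h: a_k = 0, 0, 1/2, -7/6, 25/12, -79/20, 241/30, …
ICs: h(0) = 0, h′(0) = 0, h′′(0) = 1, h′′′(0) = -7.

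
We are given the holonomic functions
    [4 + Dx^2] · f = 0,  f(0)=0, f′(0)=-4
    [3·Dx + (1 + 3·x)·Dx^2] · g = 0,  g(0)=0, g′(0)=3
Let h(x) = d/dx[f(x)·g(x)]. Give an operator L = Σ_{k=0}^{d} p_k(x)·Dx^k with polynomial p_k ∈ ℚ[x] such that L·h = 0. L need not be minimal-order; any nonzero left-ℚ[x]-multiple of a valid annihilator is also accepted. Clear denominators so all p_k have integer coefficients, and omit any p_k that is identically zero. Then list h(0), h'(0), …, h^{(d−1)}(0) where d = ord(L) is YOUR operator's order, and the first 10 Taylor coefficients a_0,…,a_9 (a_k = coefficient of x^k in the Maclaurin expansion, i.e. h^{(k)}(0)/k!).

f: a_k = 0, -4, 0, 8/3, 0, -8/15, 0, 16/315, 0, -8/2835, …
g: a_k = 0, 3, -9/2, 9, -81/4, 243/5, -243/2, 2187/7, -6561/8, 2187, …
L₀ := L_f ⊗_s L_g (sym. prod.), ord ≤ 4.
Derive L from L₀ (diff closure).
L = (-21880 - 49536·x - 195264·x^2 - 252288·x^3 + 225504·x^4 + 746496·x^5 + 373248·x^6) + (-9384 - 44856·x - 47520·x^2 + 90720·x^3 + 311040·x^4 + 186624·x^5)·Dx + (-6026 - 16344·x - 53892·x^2 - 32832·x^3 + 182736·x^4 + 373248·x^5 + 186624·x^6)·Dx^2 + (-2346 - 11214·x - 11880·x^2 + 22680·x^3 + 77760·x^4 + 46656·x^5)·Dx^3 + (-139 - 990·x - 1269·x^2 + 7560·x^3 + 31590·x^4 + 46656·x^5 + 23328·x^6)·Dx^4  (order 4).
h: a_k = 0, -24, 54, -112, 345, -1032, 15204/5, -188960/21, 373851/14, -75036104/945, …
ICs: h(0) = 0, h′(0) = -24, h′′(0) = 108, h′′′(0) = -672.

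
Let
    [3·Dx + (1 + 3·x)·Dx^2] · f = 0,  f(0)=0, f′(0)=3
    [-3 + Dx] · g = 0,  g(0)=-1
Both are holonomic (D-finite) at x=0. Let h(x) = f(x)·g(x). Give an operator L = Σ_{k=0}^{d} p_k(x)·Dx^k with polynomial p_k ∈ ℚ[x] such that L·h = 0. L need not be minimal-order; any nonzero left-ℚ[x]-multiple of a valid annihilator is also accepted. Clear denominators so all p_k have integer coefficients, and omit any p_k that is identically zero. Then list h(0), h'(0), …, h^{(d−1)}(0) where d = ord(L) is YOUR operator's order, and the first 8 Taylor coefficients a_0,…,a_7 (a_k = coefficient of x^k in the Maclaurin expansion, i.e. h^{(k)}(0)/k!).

L = 27·x + (-3 - 18·x)·Dx + (1 + 3·x)·Dx^2  (order 2).
h: a_k = 0, -3, -9/2, -9, 0, -729/40, 567/16, -5589/56, …
ICs: h(0) = 0, h′(0) = -3.

f: a_k = 0, 3, -9/2, 9, -81/4, 243/5, -243/2, 2187/7, …
g: a_k = -1, -3, -9/2, -9/2, -27/8, -81/40, -81/80, -243/560, …
L₀ := L_f ⊗_s L_g (sym. prod.), ord ≤ 2.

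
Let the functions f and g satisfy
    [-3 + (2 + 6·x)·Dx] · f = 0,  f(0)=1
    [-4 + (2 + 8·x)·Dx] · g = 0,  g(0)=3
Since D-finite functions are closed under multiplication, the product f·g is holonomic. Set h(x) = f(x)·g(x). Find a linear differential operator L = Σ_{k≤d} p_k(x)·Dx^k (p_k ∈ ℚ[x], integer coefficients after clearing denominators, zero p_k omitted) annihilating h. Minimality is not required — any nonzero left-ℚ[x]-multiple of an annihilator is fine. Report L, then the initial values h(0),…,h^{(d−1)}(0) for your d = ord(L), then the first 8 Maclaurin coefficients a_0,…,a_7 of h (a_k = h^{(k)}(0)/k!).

f: a_k = 1, 3/2, -9/8, 27/16, -405/128, 1701/256, -15309/1024, 72171/2048, …
g: a_k = 3, 6, -6, 12, -30, 84, -252, 792, …
h₀=f·g: eliminate ⇒ L₀, order ≤ 1·1.
L = (-7 - 24·x) + (2 + 14·x + 24·x^2)·Dx  (order 1).
h: a_k = 3, 21/2, -3/8, 21/16, -591/128, 4179/256, -59391/1024, 424053/2048, …
ICs: h(0) = 3.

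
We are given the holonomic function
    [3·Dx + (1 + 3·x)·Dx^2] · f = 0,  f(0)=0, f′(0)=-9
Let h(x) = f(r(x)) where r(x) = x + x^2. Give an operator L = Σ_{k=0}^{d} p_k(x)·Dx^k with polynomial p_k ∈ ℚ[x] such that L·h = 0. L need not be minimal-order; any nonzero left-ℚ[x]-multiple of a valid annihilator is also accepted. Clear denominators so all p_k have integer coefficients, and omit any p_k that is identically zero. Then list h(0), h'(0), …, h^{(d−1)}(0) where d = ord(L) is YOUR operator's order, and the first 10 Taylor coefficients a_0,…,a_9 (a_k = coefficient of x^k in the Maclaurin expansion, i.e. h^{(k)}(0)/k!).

f: a_k = 0, -9, 27/2, -27, 243/4, -729/5, 729/2, -6561/7, 19683/8, -6561, …
h₀=f(r): pull back L_f along r ⇒ L₀.
L = (1 + 6·x + 6·x^2)·Dx + (1 + 5·x + 9·x^2 + 6·x^3)·Dx^2  (order 2).
h: a_k = 0, -9, 9/2, 0, -27/4, 81/5, -27, 243/7, -243/8, 0, …
ICs: h(0) = 0, h′(0) = -9.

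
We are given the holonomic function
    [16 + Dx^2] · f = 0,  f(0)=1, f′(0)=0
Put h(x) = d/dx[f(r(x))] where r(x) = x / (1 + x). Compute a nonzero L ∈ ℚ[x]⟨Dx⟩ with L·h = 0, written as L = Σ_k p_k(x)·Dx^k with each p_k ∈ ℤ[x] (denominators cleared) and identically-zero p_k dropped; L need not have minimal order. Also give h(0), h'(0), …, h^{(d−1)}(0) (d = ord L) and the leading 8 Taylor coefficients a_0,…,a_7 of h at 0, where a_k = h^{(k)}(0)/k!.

f: a_k = 1, 0, -8, 0, 32/3, 0, -256/45, 0, …
L₀ from L_f via x↦r, Dx↦r'^{-1}Dx.
Derive L from L₀ (diff closure).
L = (22 + 12·x + 6·x^2) + (6 + 18·x + 18·x^2 + 6·x^3)·Dx + (1 + 4·x + 6·x^2 + 4·x^3 + x^4)·Dx^2  (order 2).
h: a_k = 0, -16, 48, -160/3, -160/3, 5488/15, -4592/5, 100544/63, …
ICs: h(0) = 0, h′(0) = -16.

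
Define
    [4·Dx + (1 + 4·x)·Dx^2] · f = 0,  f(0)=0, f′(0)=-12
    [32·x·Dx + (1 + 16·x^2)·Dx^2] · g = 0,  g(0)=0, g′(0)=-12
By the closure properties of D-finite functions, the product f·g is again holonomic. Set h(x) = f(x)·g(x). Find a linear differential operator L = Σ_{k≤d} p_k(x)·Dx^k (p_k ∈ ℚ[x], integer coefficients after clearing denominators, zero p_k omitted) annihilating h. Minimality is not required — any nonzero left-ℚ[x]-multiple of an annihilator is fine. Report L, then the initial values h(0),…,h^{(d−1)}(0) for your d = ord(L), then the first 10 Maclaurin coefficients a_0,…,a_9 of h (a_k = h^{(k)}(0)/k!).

f: a_k = 0, -12, 24, -64, 192, -3072/5, 2048, -49152/7, 24576, -262144/3, …
g: a_k = 0, -12, 0, 64, 0, -3072/5, 0, 49152/7, 0, -262144/3, …
Sym-product of L_f,L_g gives L₀ (≤ ord 4).
L = (1536 + 11264·x + 81920·x^2 + 638976·x^3 + 1966080·x^4 + 3407872·x^5 + 4194304·x^7)·Dx + (288 + 7936·x + 78848·x^2 + 495616·x^3 + 2228224·x^4 + 6094848·x^5 + 9175040·x^6 + 3145728·x^7 + 14680064·x^8)·Dx^2 + (48 + 1024·x + 12288·x^2 + 79872·x^3 + 368640·x^4 + 1277952·x^5 + 3145728·x^6 + 4718592·x^7 + 3145728·x^8 + 8388608·x^9)·Dx^3 + (5 + 72·x + 592·x^2 + 3584·x^3 + 16896·x^4 + 61440·x^5 + 172032·x^6 + 393216·x^7 + 589824·x^8 + 524288·x^9 + 1048576·x^10)·Dx^4  (order 4).
h: a_k = 0, 0, 144, -288, 0, -768, 53248/5, -135168/5, 0, -3964928/35, …
ICs: h(0) = 0, h′(0) = 0, h′′(0) = 288, h′′′(0) = -1728.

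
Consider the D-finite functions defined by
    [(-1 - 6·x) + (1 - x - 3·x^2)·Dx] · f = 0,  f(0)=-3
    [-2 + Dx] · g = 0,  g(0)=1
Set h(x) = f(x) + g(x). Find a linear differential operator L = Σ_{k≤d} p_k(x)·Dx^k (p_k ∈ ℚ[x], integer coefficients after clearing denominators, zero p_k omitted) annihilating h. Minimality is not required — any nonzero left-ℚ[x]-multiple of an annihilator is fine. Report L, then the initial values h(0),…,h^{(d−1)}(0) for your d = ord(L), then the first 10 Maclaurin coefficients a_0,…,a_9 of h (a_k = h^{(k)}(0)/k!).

L = (-12 - 16·x - 144·x^2 - 72·x^3) + (4 + 26·x + 74·x^2 - 24·x^3 - 36·x^4)·Dx + (1 - 9·x - x^2 + 30·x^3 + 18·x^4)·Dx^2  (order 2).
h: a_k = -2, -1, -10, -59/3, -169/3, -1796/15, -13091/45, -205057/315, -480058/315, -9857291/2835, …
ICs: h(0) = -2, h′(0) = -1.

f: a_k = -3, -3, -12, -21, -57, -120, -291, -651, -1524, -3477, …
g: a_k = 1, 2, 2, 4/3, 2/3, 4/15, 4/45, 8/315, 2/315, 4/2835, …
Sum ⇒ L₀ = lclm(L_f,L_g) in ℚ(x)⟨Dx⟩.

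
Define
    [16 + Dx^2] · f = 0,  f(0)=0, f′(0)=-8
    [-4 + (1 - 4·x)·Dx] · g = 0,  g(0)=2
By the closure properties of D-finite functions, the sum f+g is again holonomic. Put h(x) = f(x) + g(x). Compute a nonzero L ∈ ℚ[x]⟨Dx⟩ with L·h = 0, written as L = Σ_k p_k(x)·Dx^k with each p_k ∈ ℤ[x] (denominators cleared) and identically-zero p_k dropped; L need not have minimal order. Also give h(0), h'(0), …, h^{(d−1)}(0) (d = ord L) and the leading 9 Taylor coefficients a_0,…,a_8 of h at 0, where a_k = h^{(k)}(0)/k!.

f: a_k = 0, -8, 0, 64/3, 0, -256/15, 0, 2048/315, 0, …
g: a_k = 2, 8, 32, 128, 512, 2048, 8192, 32768, 131072, …
Sum ⇒ L₀ = lclm(L_f,L_g) in ℚ(x)⟨Dx⟩.
L = (-448 + 512·x - 1024·x^2) + (48 - 320·x + 768·x^2 - 1024·x^3)·Dx + (-28 + 32·x - 64·x^2)·Dx^2 + (3 - 20·x + 48·x^2 - 64·x^3)·Dx^3  (order 3).
h: a_k = 2, 0, 32, 448/3, 512, 30464/15, 8192, 10323968/315, 131072, …
ICs: h(0) = 2, h′(0) = 0, h′′(0) = 64.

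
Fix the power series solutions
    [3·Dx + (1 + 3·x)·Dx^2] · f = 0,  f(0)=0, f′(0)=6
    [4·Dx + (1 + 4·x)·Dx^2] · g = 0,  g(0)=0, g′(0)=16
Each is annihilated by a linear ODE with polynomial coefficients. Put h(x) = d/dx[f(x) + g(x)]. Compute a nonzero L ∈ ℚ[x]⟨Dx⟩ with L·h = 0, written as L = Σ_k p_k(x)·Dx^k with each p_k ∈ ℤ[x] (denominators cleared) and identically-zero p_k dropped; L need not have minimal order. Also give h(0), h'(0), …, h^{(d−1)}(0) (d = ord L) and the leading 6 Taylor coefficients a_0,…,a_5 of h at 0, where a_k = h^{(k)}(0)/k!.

f: a_k = 0, 6, -9, 18, -81/2, 486/5, …
g: a_k = 0, 16, -32, 256/3, -256, 4096/5, …
h₀=f+g: left-lcm gives L₀, ord ≤ 4.
Differentiate: ansatz ord ≤ ord L₀ ⇒ L.
L = 24 + (14 + 48·x)·Dx + (1 + 7·x + 12·x^2)·Dx^2  (order 2).
h: a_k = 22, -82, 310, -1186, 4582, -17842, …
ICs: h(0) = 22, h′(0) = -82.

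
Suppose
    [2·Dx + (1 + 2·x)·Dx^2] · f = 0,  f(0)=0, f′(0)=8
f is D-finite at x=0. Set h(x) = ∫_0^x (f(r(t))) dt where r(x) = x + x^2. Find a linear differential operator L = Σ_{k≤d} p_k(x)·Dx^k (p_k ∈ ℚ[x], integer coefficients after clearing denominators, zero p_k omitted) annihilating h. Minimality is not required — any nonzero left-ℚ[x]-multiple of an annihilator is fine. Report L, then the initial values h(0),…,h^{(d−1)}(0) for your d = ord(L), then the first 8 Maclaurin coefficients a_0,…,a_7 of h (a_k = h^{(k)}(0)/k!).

L = (4·x + 4·x^2)·Dx^2 + (1 + 4·x + 6·x^2 + 4·x^3)·Dx^3  (order 3).
h: a_k = 0, 0, 4, 0, -4/3, 8/5, -16/15, 0, …
ICs: h(0) = 0, h′(0) = 0, h′′(0) = 8.

f: a_k = 0, 8, -8, 32/3, -16, 128/5, -128/3, 512/7, …
f∘r: x↦r, Dx↦Dx/r' in L_f ⇒ L₀.
h=∫h₀ ⇒ L = L₀·Dx.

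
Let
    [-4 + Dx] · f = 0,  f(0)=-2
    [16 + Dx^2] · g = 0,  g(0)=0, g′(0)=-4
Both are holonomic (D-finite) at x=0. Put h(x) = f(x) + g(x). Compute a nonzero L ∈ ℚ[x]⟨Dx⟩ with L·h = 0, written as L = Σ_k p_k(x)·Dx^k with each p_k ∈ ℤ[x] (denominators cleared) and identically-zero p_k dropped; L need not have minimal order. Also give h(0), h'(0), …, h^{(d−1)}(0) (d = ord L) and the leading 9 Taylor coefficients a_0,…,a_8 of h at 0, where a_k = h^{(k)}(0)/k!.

L = -64 + 16·Dx - 4·Dx^2 + Dx^3  (order 3).
h: a_k = -2, -12, -16, -32/3, -64/3, -128/5, -512/45, -1024/315, -1024/315, …
ICs: h(0) = -2, h′(0) = -12, h′′(0) = -32.

f: a_k = -2, -8, -16, -64/3, -64/3, -256/15, -512/45, -2048/315, -1024/315, …
g: a_k = 0, -4, 0, 32/3, 0, -128/15, 0, 1024/315, 0, …
L₀ := lclm(L_f,L_g); ord L₀ ≤ 1+2.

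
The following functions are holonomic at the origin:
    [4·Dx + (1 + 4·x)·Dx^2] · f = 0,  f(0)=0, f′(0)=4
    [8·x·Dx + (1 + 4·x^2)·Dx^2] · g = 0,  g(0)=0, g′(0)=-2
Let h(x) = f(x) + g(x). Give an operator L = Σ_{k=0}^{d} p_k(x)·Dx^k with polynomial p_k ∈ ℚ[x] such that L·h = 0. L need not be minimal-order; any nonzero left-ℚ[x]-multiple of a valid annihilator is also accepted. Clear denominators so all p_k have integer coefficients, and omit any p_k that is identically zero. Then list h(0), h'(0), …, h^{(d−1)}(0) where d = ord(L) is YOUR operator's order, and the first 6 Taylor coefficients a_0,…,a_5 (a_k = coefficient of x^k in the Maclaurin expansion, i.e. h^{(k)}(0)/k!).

L = (-8 - 96·x + 96·x^2 + 128·x^3)·Dx + (-10 - 16·x - 72·x^2 + 192·x^3 + 256·x^4)·Dx^2 + (-1 - 2·x + 8·x^2 + 8·x^3 + 48·x^4 + 64·x^5)·Dx^3  (order 3).
h: a_k = 0, 2, -8, 24, -64, 992/5, …
ICs: h(0) = 0, h′(0) = 2, h′′(0) = -16.

f: a_k = 0, 4, -8, 64/3, -64, 1024/5, …
g: a_k = 0, -2, 0, 8/3, 0, -32/5, …
Sum ⇒ L₀ = lclm(L_f,L_g) in ℚ(x)⟨Dx⟩.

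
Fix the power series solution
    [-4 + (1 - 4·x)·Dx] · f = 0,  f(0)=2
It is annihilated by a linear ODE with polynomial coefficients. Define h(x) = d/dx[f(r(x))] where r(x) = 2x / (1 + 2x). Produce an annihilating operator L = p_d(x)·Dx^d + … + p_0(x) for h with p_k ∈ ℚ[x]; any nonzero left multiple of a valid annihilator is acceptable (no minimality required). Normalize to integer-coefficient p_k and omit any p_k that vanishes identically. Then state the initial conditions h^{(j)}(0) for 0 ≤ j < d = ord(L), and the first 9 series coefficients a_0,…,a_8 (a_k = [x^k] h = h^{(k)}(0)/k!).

L = 12 + (-1 + 6·x)·Dx  (order 1).
h: a_k = 16, 192, 1728, 13824, 103680, 746496, 5225472, 35831808, 241864704, …
ICs: h(0) = 16.

f: a_k = 2, 8, 32, 128, 512, 2048, 8192, 32768, 131072, …
f∘r: x↦r, Dx↦Dx/r' in L_f ⇒ L₀.
Derive L from L₀ (diff closure).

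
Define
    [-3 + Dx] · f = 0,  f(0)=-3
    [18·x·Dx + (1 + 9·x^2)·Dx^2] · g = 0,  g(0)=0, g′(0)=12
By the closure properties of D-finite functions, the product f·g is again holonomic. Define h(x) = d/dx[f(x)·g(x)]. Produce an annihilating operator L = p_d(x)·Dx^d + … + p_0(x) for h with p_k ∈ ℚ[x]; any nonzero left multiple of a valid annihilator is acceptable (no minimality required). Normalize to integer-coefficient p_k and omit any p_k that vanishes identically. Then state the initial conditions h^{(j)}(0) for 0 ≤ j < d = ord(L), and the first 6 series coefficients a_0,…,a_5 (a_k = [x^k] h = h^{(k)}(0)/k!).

L = (9 + 135·x - 243·x^2 + 243·x^3) + (-54·x + 108·x^2 - 162·x^3)·Dx + (-1 + 3·x - 9·x^2 + 27·x^3)·Dx^2  (order 2).
h: a_k = -36, -216, -162, 648, -2187/2, -8019, …
ICs: h(0) = -36, h′(0) = -216.

f: a_k = -3, -9, -27/2, -27/2, -81/8, -243/40, …
g: a_k = 0, 12, 0, -36, 0, 972/5, …
L₀ := L_f ⊗_s L_g (sym. prod.), ord ≤ 2.
Differentiate: ansatz ord ≤ ord L₀ ⇒ L.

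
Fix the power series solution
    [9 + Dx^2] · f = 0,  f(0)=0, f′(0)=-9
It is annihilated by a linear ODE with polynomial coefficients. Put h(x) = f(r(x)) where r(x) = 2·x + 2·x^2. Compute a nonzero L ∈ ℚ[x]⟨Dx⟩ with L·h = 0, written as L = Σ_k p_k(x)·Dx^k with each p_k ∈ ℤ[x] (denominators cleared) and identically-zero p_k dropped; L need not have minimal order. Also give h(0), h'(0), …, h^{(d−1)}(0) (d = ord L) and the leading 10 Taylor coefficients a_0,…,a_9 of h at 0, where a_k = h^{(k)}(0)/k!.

L = (36 + 216·x + 432·x^2 + 288·x^3) - 2·Dx + (1 + 2·x)·Dx^2  (order 2).
h: a_k = 0, -18, -18, 108, 324, 648/5, -864, -62208/35, -3888/5, 85536/35, …
ICs: h(0) = 0, h′(0) = -18.

f: a_k = 0, -9, 0, 27/2, 0, -243/40, 0, 729/560, 0, -729/4480, …
Change of var in L_f (x↦r) gives L₀.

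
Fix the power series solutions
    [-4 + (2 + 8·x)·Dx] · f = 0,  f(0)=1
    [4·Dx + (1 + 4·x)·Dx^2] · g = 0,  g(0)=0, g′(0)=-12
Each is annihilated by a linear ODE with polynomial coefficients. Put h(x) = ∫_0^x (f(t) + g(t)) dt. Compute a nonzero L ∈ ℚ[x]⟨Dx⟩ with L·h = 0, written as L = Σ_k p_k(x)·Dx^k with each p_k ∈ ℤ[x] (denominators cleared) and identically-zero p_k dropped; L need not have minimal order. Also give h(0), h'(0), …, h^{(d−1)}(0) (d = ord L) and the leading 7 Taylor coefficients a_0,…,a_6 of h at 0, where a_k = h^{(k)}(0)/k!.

f: a_k = 1, 2, -2, 4, -10, 28, -84, …
g: a_k = 0, -12, 24, -64, 192, -3072/5, 2048, …
Sum ⇒ L₀ = lclm(L_f,L_g) in ℚ(x)⟨Dx⟩.
h=∫h₀ ⇒ L = L₀·Dx.
L = 8·Dx^2 + (10 + 40·x)·Dx^3 + (1 + 8·x + 16·x^2)·Dx^4  (order 4).
h: a_k = 0, 1, -5, 22/3, -15, 182/5, -1466/15, …
ICs: h(0) = 0, h′(0) = 1, h′′(0) = -10, h′′′(0) = 44.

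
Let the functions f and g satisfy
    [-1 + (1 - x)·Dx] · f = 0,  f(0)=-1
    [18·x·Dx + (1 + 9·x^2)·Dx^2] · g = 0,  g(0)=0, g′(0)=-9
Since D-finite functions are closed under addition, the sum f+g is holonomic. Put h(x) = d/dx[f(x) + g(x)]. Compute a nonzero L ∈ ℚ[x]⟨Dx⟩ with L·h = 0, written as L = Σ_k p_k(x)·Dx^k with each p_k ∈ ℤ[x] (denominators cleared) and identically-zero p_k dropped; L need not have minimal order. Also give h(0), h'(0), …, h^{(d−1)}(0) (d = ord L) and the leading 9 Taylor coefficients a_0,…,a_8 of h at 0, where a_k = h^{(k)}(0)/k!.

f: a_k = -1, -1, -1, -1, -1, -1, -1, -1, -1, …
g: a_k = 0, -9, 0, 27, 0, -729/5, 0, 6561/7, 0, …
Weyl lclm of L_f,L_g ⇒ L₀ (ord ≤ 3).
Differentiate: ansatz ord ≤ ord L₀ ⇒ L.
L = (-18 + 72·x + 486·x^2) + (12 - 18·x - 180·x^2 + 486·x^3)·Dx + (-1 - 8·x - 72·x^3 + 81·x^4)·Dx^2  (order 2).
h: a_k = -10, -2, 78, -4, -734, -6, 6554, -8, -59058, …
ICs: h(0) = -10, h′(0) = -2.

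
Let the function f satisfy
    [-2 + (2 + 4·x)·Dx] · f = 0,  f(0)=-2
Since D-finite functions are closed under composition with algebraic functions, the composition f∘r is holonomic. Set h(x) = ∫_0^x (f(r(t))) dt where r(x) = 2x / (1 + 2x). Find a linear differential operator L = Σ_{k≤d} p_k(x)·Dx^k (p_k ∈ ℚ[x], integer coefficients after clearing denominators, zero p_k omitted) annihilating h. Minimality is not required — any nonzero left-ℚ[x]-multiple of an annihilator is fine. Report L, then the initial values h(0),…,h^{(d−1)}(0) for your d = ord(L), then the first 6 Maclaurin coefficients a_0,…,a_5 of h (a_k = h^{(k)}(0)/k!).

f: a_k = -2, -2, 1, -1, 5/4, -7/4, …
f∘r: x↦r, Dx↦Dx/r' in L_f ⇒ L₀.
h=∫h₀ ⇒ L = L₀·Dx.
L = -2·Dx + (1 + 8·x + 12·x^2)·Dx^2  (order 2).
h: a_k = 0, -2, -2, 4, -10, 148/5, …
ICs: h(0) = 0, h′(0) = -2.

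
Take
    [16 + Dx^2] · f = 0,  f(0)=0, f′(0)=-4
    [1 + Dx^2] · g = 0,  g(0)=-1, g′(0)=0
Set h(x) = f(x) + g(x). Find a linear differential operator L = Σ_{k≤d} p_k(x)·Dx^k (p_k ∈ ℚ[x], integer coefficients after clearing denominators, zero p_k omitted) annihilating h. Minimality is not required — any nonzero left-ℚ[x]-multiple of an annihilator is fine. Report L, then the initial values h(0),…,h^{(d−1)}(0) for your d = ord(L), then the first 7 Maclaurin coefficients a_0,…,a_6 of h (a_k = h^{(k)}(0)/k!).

f: a_k = 0, -4, 0, 32/3, 0, -128/15, 0, …
g: a_k = -1, 0, 1/2, 0, -1/24, 0, 1/720, …
f+g: L₀ = lclm(L_f,L_g), ord ≤ 2+2.
L = 16 + 17·Dx^2 + Dx^4  (order 4).
h: a_k = -1, -4, 1/2, 32/3, -1/24, -128/15, 1/720, …
ICs: h(0) = -1, h′(0) = -4, h′′(0) = 1, h′′′(0) = 64.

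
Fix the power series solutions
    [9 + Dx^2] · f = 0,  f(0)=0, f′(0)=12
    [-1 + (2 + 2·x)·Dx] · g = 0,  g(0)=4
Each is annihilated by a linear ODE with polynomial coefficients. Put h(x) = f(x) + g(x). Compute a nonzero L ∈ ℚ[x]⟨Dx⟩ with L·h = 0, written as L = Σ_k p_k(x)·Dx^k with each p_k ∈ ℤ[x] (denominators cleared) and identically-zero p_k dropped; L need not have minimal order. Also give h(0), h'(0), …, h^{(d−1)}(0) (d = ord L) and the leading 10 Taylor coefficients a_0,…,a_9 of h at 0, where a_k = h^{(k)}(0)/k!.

L = (-351 - 648·x - 324·x^2) + (630 + 1926·x + 1944·x^2 + 648·x^3)·Dx + (-39 - 72·x - 36·x^2)·Dx^2 + (70 + 214·x + 216·x^2 + 72·x^3)·Dx^3  (order 3).
h: a_k = 4, 14, -1/2, -71/4, -5/32, 2627/320, -21/256, -29949/17920, -429/8192, 149441/573440, …
ICs: h(0) = 4, h′(0) = 14, h′′(0) = -1.

f: a_k = 0, 12, 0, -18, 0, 81/10, 0, -243/140, 0, 243/1120, …
g: a_k = 4, 2, -1/2, 1/4, -5/32, 7/64, -21/256, 33/512, -429/8192, 715/16384, …
Sum ⇒ L₀ = lclm(L_f,L_g) in ℚ(x)⟨Dx⟩.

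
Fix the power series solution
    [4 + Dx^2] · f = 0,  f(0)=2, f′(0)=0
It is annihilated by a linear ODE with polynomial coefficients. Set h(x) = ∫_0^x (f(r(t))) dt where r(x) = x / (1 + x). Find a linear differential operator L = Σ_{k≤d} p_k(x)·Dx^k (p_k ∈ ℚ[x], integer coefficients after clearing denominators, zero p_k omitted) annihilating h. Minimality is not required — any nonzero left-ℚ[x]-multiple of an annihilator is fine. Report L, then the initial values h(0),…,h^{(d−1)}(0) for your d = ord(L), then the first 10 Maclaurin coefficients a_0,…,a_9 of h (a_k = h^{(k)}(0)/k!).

L = 4·Dx + (2 + 6·x + 6·x^2 + 2·x^3)·Dx^2 + (1 + 4·x + 6·x^2 + 4·x^3 + x^4)·Dx^3  (order 3).
h: a_k = 0, 2, 0, -4/3, 2, -32/15, 16/9, -44/45, -1/5, 4708/2835, …
ICs: h(0) = 0, h′(0) = 2, h′′(0) = 0.

f: a_k = 2, 0, -4, 0, 4/3, 0, -8/45, 0, 4/315, 0, …
Substitute x→r, Dx→(1/r')Dx; clear ⇒ L₀.
h=∫h₀ ⇒ L = L₀·Dx.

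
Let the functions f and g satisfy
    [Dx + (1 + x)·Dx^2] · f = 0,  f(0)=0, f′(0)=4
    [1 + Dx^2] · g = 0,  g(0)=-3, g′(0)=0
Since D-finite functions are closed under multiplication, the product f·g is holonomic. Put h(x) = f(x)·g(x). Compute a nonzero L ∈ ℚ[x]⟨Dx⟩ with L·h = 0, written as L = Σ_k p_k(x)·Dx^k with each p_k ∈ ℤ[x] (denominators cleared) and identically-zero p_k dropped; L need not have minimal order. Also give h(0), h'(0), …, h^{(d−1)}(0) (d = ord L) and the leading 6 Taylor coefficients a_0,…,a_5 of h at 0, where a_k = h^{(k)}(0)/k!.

f: a_k = 0, 4, -2, 4/3, -1, 4/5, …
g: a_k = -3, 0, 3/2, 0, -1/8, 0, …
f·g: L₀ = L_f ⊗_s L_g, ord ≤ 2·2.
L = (-3 + 6·x + 19·x^2 + 16·x^3 + 4·x^4) + (4 + 20·x + 24·x^2 + 8·x^3)·Dx + (20·x + 42·x^2 + 32·x^3 + 8·x^4)·Dx^2 + (4 + 20·x + 24·x^2 + 8·x^3)·Dx^3 + (3 + 14·x + 23·x^2 + 16·x^3 + 4·x^4)·Dx^4  (order 4).
h: a_k = 0, -12, 6, 2, 0, -9/10, …
ICs: h(0) = 0, h′(0) = -12, h′′(0) = 12, h′′′(0) = 12.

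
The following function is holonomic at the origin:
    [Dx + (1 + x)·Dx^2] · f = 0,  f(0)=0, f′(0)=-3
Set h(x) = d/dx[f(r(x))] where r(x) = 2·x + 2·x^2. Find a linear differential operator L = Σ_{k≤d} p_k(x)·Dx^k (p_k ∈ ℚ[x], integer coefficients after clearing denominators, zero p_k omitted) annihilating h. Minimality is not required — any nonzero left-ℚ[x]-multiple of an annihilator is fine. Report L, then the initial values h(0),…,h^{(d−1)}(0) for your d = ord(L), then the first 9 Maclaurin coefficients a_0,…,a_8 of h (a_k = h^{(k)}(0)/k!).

f: a_k = 0, -3, 3/2, -1, 3/4, -3/5, 1/2, -3/7, 3/8, …
Change of var in L_f (x↦r) gives L₀.
h=h₀': d/dx-closure on L₀ ⇒ L.
L = (4·x + 4·x^2) + (1 + 4·x + 6·x^2 + 4·x^3)·Dx  (order 1).
h: a_k = -6, 0, 12, -24, 24, 0, -48, 96, -96, …
ICs: h(0) = -6.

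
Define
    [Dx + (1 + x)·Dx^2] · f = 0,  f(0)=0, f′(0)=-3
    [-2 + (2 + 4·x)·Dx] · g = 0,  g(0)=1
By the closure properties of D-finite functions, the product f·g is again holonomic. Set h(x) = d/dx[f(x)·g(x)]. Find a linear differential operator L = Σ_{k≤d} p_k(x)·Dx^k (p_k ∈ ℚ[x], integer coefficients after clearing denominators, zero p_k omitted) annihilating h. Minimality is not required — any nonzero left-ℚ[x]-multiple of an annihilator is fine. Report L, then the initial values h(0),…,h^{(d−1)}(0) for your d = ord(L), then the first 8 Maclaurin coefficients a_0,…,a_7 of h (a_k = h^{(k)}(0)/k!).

L = (1 + 4·x + x^2) + (7 + 27·x + 30·x^2 + 8·x^3)·Dx + (2 + 11·x + 21·x^2 + 16·x^3 + 4·x^4)·Dx^2  (order 2).
h: a_k = -3, -3, 6, -10, 131/8, -1089/40, 927/20, -2829/35, …
ICs: h(0) = -3, h′(0) = -3.

f: a_k = 0, -3, 3/2, -1, 3/4, -3/5, 1/2, -3/7, …
g: a_k = 1, 1, -1/2, 1/2, -5/8, 7/8, -21/16, 33/16, …
Product ⇒ symmetric product L₀, ord ≤ 2.
Derive L from L₀ (diff closure).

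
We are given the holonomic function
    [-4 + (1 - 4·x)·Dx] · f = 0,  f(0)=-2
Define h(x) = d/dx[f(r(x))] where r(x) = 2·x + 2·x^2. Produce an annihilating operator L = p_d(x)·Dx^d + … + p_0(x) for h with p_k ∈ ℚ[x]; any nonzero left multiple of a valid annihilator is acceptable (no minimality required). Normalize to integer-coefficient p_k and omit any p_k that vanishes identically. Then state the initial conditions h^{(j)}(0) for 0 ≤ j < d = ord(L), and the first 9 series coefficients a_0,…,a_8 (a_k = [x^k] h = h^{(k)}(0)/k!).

f: a_k = -2, -8, -32, -128, -512, -2048, -8192, -32768, -131072, …
h₀=f(r): pull back L_f along r ⇒ L₀.
Differentiate: ansatz ord ≤ ord L₀ ⇒ L.
L = (18 + 48·x + 48·x^2) + (-1 + 6·x + 24·x^2 + 16·x^3)·Dx  (order 1).
h: a_k = -16, -288, -3840, -45568, -506880, -5412864, -56197120, -571539456, -5721882624, …
ICs: h(0) = -16.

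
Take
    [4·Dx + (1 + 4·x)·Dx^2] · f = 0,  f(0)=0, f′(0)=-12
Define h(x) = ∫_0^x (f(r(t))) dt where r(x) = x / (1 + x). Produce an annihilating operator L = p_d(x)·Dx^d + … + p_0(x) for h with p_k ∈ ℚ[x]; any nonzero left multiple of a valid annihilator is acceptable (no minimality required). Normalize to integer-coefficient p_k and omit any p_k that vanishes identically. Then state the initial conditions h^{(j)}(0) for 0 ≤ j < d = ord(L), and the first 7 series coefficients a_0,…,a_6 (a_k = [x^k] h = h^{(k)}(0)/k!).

f: a_k = 0, -12, 24, -64, 192, -3072/5, 2048, …
Substitute x→r, Dx→(1/r')Dx; clear ⇒ L₀.
Integrate: L := L₀·Dx.
L = (6 + 10·x)·Dx^2 + (1 + 6·x + 5·x^2)·Dx^3  (order 3).
h: a_k = 0, 0, -6, 12, -31, 468/5, -1562/5, …
ICs: h(0) = 0, h′(0) = 0, h′′(0) = -12.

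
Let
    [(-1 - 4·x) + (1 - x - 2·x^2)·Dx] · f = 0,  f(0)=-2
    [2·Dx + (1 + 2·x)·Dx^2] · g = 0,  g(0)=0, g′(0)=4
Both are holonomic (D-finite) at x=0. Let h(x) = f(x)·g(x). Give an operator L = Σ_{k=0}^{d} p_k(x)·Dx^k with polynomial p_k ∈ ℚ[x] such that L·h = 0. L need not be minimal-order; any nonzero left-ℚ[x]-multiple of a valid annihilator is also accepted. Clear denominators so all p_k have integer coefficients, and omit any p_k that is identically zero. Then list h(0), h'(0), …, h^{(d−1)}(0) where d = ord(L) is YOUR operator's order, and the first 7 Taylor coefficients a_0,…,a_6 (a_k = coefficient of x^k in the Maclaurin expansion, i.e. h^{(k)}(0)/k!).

f: a_k = -2, -2, -6, -10, -22, -42, -86, …
g: a_k = 0, 4, -4, 16/3, -8, 64/5, -64/3, …
L₀ := L_f ⊗_s L_g (sym. prod.), ord ≤ 2.
L = (6 + 16·x) + (14·x + 20·x^2)·Dx + (-1 - x + 4·x^2 + 4·x^3)·Dx^2  (order 2).
h: a_k = 0, -8, 0, -80/3, -32/3, -448/5, -1024/15, …
ICs: h(0) = 0, h′(0) = -8.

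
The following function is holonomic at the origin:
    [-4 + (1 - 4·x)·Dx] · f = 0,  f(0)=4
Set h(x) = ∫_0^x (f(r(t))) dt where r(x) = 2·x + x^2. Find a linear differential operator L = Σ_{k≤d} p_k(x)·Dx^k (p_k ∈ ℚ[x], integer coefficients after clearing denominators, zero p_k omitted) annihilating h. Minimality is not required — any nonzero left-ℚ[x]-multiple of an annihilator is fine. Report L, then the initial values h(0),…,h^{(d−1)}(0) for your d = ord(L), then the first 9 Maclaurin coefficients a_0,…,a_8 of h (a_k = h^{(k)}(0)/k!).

L = (8 + 8·x)·Dx + (-1 + 8·x + 4·x^2)·Dx^2  (order 2).
h: a_k = 0, 4, 16, 272/3, 576, 3904, 82688/3, 1401088/7, 1483776, …
ICs: h(0) = 0, h′(0) = 4.

f: a_k = 4, 16, 64, 256, 1024, 4096, 16384, 65536, 262144, …
Change of var in L_f (x↦r) gives L₀.
h=∫₀ˣh₀: take L = L₀·Dx.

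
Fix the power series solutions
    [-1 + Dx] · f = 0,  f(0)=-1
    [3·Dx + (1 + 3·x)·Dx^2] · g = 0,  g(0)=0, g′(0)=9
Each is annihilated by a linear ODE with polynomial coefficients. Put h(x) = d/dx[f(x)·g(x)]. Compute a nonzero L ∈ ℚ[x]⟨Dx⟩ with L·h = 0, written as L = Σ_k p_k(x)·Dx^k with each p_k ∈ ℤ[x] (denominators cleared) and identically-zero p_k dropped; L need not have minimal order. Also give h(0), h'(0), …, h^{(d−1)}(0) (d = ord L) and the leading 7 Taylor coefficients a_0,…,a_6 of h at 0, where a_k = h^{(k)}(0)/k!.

f: a_k = -1, -1, -1/2, -1/6, -1/24, -1/120, -1/720, …
g: a_k = 0, 9, -27/2, 27, -243/4, 729/5, -729/2, …
f·g: L₀ = L_f ⊗_s L_g, ord ≤ 1·2.
h=h₀': d/dx-closure on L₀ ⇒ L.
L = (13 - 12·x + 9·x^2) + (-11 + 15·x - 18·x^2)·Dx + (-2 - 3·x + 9·x^2)·Dx^2  (order 2).
h: a_k = -9, 9, -54, 156, -3867/8, 11763/8, -44561/10, …
ICs: h(0) = -9, h′(0) = 9.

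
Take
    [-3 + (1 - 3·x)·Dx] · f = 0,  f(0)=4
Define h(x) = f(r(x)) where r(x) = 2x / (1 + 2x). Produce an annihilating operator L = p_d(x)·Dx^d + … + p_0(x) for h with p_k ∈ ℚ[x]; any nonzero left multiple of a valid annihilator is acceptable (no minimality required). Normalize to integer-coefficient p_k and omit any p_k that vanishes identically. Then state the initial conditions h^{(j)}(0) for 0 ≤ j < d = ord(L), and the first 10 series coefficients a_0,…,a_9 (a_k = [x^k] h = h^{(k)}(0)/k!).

L = 6 + (-1 + 2·x + 8·x^2)·Dx  (order 1).
h: a_k = 4, 24, 96, 384, 1536, 6144, 24576, 98304, 393216, 1572864, …
ICs: h(0) = 4.

f: a_k = 4, 12, 36, 108, 324, 972, 2916, 8748, 26244, 78732, …
Change of var in L_f (x↦r) gives L₀.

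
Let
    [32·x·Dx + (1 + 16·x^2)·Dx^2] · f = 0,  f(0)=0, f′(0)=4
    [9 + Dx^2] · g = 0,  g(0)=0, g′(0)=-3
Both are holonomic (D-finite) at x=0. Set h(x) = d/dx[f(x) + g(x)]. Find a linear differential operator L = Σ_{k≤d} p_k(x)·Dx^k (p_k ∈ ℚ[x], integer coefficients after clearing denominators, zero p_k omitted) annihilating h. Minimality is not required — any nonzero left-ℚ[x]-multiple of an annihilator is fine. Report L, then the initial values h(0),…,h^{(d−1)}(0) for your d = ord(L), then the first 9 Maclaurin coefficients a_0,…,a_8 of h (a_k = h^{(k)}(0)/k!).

f: a_k = 0, 4, 0, -64/3, 0, 1024/5, 0, -16384/7, 0, …
g: a_k = 0, -3, 0, 9/2, 0, -81/40, 0, 243/560, 0, …
Sum ⇒ L₀ = lclm(L_f,L_g) in ℚ(x)⟨Dx⟩.
h₀' ⇒ L via d/dx closure of L₀.
L = (-52704·x + 967680·x^3 + 663552·x^5) + (-207 + 13104·x^2 + 283392·x^4 + 331776·x^6)·Dx + (-5856·x + 107520·x^3 + 73728·x^5)·Dx^2 + (-23 + 1456·x^2 + 31488·x^4 + 36864·x^6)·Dx^3  (order 3).
h: a_k = 1, 0, -101/2, 0, 8111/8, 0, -1310477/80, 0, 1174402933/4480, …
ICs: h(0) = 1, h′(0) = 0, h′′(0) = -101.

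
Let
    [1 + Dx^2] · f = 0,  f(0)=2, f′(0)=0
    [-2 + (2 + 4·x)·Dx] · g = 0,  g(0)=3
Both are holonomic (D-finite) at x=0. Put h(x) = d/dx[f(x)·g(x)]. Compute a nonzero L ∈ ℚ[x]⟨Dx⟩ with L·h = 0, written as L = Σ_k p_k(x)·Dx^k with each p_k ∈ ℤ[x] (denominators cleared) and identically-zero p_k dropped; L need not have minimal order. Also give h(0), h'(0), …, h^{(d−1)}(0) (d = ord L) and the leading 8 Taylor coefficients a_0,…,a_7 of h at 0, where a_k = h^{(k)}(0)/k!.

f: a_k = 2, 0, -1, 0, 1/12, 0, -1/360, 0, …
g: a_k = 3, 3, -3/2, 3/2, -15/8, 21/8, -63/16, 99/16, …
f·g: L₀ = L_f ⊗_s L_g, ord ≤ 2·1.
h=h₀': d/dx-closure on L₀ ⇒ L.
L = (2 + 12·x + 16·x^2 + 8·x^3 + 4·x^4) + (1 - 6·x^2 - 4·x^3)·Dx + (1 + 5·x + 9·x^2 + 8·x^3 + 4·x^4)·Dx^2  (order 2).
h: a_k = 6, -12, 0, -8, 20, -184/5, 1036/15, -13712/105, …
ICs: h(0) = 6, h′(0) = -12.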